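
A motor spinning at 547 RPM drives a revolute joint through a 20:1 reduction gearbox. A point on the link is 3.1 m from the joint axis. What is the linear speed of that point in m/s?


omega_motor = 547 * 2*pi/60 = 57.2817 rad/s
omega_joint = omega_motor / 20 = 2.8641 rad/s
v = omega_joint * r = 2.8641 * 3.1
= 8.8787 m/s


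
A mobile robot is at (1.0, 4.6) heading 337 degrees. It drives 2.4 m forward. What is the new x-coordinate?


x_new = x0 + d*cos(theta)
= 1.0 + 2.4*cos(337)
= 1.0 + 2.2092
= 3.2092


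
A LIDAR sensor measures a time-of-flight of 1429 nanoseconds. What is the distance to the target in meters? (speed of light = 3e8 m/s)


tof = 1429 ns = 1.429e-06 s
dist = c * tof / 2
= 3e8 * 1.429e-06 / 2
= 214.35 m


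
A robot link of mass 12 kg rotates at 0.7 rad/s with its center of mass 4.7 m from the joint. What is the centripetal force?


F = m * omega^2 * r
= 12 * 0.7^2 * 4.7
= 12 * 0.49 * 4.7
= 27.636 N


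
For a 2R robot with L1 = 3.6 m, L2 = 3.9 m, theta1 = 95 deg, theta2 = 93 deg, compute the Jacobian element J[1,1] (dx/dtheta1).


J[1,1] = -L1*sin(t1) - L2*sin(t1+t2)
= -3.6*sin(95) - 3.9*sin(188)
= -3.0435


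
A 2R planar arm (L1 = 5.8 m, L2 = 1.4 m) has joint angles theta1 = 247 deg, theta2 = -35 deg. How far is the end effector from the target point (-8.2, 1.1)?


End effector via forward kinematics:
x = L1*cos(t1) + L2*cos(t1+t2) = -3.4535
y = L1*sin(t1) + L2*sin(t1+t2) = -6.0808
Distance to target:
d = sqrt((-8.2 - -3.4535)^2 + (1.1 - -6.0808)^2)
= sqrt(22.5292 + 51.5641)
= 8.6077 m


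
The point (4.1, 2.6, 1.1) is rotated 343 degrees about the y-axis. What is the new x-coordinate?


Rotation about y-axis: x' = x*cos(theta) + z*sin(theta)
= 4.1 * 0.9563 + 1.1 * -0.2924
= 3.5992


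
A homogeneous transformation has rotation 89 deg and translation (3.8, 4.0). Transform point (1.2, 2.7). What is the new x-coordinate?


x' = cos(theta)*px - sin(theta)*py + tx
= 0.0175*1.2 - 0.9998*2.7 + 3.8
= 1.1214


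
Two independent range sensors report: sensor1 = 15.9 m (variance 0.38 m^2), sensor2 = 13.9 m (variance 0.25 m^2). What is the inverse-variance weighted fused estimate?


w1 = (1/var1) / (1/var1 + 1/var2)
   = 2.6316 / (2.6316 + 4.0) = 0.3968
w2 = 1 - w1 = 0.6032
fused = w1*s1 + w2*s2 = 6.3095 + 8.3841
= 14.6937 m


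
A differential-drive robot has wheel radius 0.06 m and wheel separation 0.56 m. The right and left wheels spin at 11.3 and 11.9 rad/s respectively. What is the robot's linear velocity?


vR = r*wR = 0.06*11.3 = 0.678 m/s
vL = r*wL = 0.06*11.9 = 0.714 m/s
v = (vR+vL)/2 = 0.696 m/s
omega = (vR-vL)/L = -0.0643 rad/s
linear velocity = 0.696 m/s


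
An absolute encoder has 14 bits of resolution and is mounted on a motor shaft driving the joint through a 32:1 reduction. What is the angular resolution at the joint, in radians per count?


counts = 2^14 = 16384
effective counts at joint = 16384 * 32 = 524288
resolution = 2*pi / 524288
= 1.1984e-05 rad/count


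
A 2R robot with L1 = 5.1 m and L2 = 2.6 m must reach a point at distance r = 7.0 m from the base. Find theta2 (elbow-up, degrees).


cos(theta2) = (r^2 - L1^2 - L2^2) / (2*L1*L2)
cos(theta2) = (49.0 - 26.01 - 6.76) / 26.52
cos(theta2) = 0.611991
theta2 = 52.2664 degrees


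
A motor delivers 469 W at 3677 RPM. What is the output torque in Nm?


omega = 3677 * 2*pi/60 = 385.0545 rad/s
tau = P / omega = 469 / 385.0545
= 1.218 Nm


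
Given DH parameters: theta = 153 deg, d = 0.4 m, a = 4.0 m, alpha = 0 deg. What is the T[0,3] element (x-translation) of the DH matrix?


T[0,3] = a * cos(theta)
= 4.0 * cos(153 deg)
= 4.0 * -0.891
= -3.564


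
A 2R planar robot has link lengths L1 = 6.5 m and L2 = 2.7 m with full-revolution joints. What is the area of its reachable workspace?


r_max = L1 + L2 = 9.2 m
r_min = |L1 - L2| = 3.8 m
Area = pi*(r_max^2 - r_min^2)
= pi*(84.64 - 14.44)
= pi * 70.2
= 220.5398 m^2


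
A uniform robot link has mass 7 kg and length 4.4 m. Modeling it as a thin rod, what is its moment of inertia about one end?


I = (1/3) * m * L^2
= (1/3) * 7 * 4.4^2
= 0.333333 * 7 * 19.36
= 45.1733 kg*m^2


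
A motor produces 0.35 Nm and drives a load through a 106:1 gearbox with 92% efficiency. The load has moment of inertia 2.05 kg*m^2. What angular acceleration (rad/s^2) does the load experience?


tau_out = tau_motor * N * eta
= 0.35 * 106 * 0.92 = 34.132 Nm
alpha = tau_out / I = 34.132 / 2.05
= 16.6498 rad/s^2


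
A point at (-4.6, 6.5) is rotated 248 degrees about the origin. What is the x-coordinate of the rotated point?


x' = x*cos(theta) - y*sin(theta)
cos(248 deg) = -0.3746, sin(248 deg) = -0.9272
x' = -4.6 * -0.3746 - 6.5 * -0.9272
= 1.7232 - -6.0267
= 7.7499


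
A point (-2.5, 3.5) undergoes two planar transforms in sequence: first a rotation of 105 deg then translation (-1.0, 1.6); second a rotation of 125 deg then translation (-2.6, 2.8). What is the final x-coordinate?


After transform 1:
x1 = cos(105)*-2.5 - sin(105)*3.5 + -1.0 = -3.7337
y1 = sin(105)*-2.5 + cos(105)*3.5 + 1.6 = -1.7207
After transform 2:
x2 = cos(125)*-3.7337 - sin(125)*-1.7207 + -2.6
= 0.9511


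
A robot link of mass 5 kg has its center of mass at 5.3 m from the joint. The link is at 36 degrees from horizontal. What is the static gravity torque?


tau = m*g*L*cos(angle)
= 5 * 9.81 * 5.3 * cos(36 deg)
= 5 * 9.81 * 5.3 * 0.809
= 210.3161 Nm


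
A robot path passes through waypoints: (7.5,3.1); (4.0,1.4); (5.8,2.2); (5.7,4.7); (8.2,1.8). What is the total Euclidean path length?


Segment lengths:
  seg1 = sqrt((-3.5)^2 + (-1.7)^2) = 3.891
  seg2 = sqrt((1.8)^2 + (0.8)^2) = 1.9698
  seg3 = sqrt((-0.1)^2 + (2.5)^2) = 2.502
  seg4 = sqrt((2.5)^2 + (-2.9)^2) = 3.8288
Total = 12.1916


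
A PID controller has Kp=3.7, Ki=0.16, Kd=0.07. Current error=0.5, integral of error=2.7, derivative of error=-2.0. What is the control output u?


u = Kp*e + Ki*int(e) + Kd*de/dt
= 3.7*0.5 + 0.16*2.7 + 0.07*(-2.0)
= 1.85 + 0.432 + -0.14
= 2.142


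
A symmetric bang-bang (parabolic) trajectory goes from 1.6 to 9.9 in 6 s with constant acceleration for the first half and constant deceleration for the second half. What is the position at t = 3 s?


Symmetric rest-to-rest: each phase covers (pf-p0)/2 in time T/2. 0.5*a*(T/2)^2 = (pf-p0)/2 => a = 4*(pf-p0)/T^2
a = 4*(9.9-1.6)/6^2 = 0.9222
t = 3 is in the acceleration phase (t <= T/2).
p = p0 + 0.5*a*t^2 = 1.6 + 0.5*0.9222*3^2
= 5.75


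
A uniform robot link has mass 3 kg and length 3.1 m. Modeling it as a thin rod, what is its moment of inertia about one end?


I = (1/3) * m * L^2
= (1/3) * 3 * 3.1^2
= 0.333333 * 3 * 9.61
= 9.61 kg*m^2


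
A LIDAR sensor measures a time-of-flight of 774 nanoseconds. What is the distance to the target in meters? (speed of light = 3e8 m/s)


tof = 774 ns = 7.74e-07 s
dist = c * tof / 2
= 3e8 * 7.74e-07 / 2
= 116.1 m


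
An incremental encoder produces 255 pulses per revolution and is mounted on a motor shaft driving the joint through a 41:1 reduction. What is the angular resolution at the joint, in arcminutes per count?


counts per rev = 255
effective counts at joint = 255 * 41 = 10455
resolution = 360*60 / 10455
= 2.066 arcmin/count


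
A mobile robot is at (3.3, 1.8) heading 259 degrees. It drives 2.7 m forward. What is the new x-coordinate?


x_new = x0 + d*cos(theta)
= 3.3 + 2.7*cos(259)
= 3.3 + -0.5152
= 2.7848


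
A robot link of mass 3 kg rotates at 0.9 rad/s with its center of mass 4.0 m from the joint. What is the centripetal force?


F = m * omega^2 * r
= 3 * 0.9^2 * 4.0
= 3 * 0.81 * 4.0
= 9.72 N


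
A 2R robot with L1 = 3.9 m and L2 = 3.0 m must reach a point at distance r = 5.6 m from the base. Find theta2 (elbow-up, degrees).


cos(theta2) = (r^2 - L1^2 - L2^2) / (2*L1*L2)
cos(theta2) = (31.36 - 15.21 - 9.0) / 23.4
cos(theta2) = 0.305556
theta2 = 72.2084 degrees


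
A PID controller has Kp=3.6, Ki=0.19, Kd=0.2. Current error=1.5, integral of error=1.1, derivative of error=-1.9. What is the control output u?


u = Kp*e + Ki*int(e) + Kd*de/dt
= 3.6*1.5 + 0.19*1.1 + 0.2*(-1.9)
= 5.4 + 0.209 + -0.38
= 5.229


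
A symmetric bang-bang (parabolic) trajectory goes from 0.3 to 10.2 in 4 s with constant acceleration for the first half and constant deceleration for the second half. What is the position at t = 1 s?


Symmetric rest-to-rest: each phase covers (pf-p0)/2 in time T/2. 0.5*a*(T/2)^2 = (pf-p0)/2 => a = 4*(pf-p0)/T^2
a = 4*(10.2-0.3)/4^2 = 2.475
t = 1 is in the acceleration phase (t <= T/2).
p = p0 + 0.5*a*t^2 = 0.3 + 0.5*2.475*1^2
= 1.5375


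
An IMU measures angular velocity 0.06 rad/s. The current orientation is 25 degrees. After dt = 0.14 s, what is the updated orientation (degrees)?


delta_theta = w * dt = 0.06 * 0.14 = 0.0084 rad
= 0.4813 deg
theta_new = 25 + 0.4813 = 25.4813 deg


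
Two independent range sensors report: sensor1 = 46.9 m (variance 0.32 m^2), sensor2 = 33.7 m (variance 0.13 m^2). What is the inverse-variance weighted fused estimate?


w1 = (1/var1) / (1/var1 + 1/var2)
   = 3.125 / (3.125 + 7.6923) = 0.2889
w2 = 1 - w1 = 0.7111
fused = w1*s1 + w2*s2 = 13.5489 + 23.9644
= 37.5133 m


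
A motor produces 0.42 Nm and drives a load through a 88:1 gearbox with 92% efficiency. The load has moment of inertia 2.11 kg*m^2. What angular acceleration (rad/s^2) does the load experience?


tau_out = tau_motor * N * eta
= 0.42 * 88 * 0.92 = 34.0032 Nm
alpha = tau_out / I = 34.0032 / 2.11
= 16.1153 rad/s^2


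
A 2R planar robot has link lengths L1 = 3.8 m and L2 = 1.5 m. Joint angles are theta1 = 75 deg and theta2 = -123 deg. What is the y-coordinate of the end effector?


Convert angles to radians: theta1 = 1.309, theta2 = -2.1468
y = L1*sin(theta1) + L2*sin(theta1+theta2)
y = 3.6705 + -1.1147
y = 2.5558


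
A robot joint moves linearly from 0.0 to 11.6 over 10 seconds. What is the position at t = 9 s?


s = t/T = 9/10 = 0.9
p(t) = p0 + (pf-p0)*s
= 0.0 + (11.6 - 0.0) * 0.9
= 10.44


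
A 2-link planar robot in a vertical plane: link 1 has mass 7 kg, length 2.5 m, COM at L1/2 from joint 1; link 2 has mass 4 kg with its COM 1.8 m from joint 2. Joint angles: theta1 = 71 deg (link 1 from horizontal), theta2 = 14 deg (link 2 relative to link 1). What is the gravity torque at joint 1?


Horizontal distance from joint 1 to link-1 COM:
  x_c1 = (L1/2)*cos(t1) = 1.25 * 0.3256 = 0.407 m
Horizontal distance from joint 1 to link-2 COM:
  x_c2 = L1*cos(t1) + Lc2*cos(t1+t2)
       = 2.5*0.3256 + 1.8*0.0872 = 0.9708 m
tau1 = m1*g*x_c1 + m2*g*x_c2
     = 7*9.81*0.407 + 4*9.81*0.9708
     = 27.946 + 38.0942
     = 66.0402 Nm


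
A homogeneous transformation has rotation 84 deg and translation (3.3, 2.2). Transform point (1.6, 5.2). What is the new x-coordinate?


x' = cos(theta)*px - sin(theta)*py + tx
= 0.1045*1.6 - 0.9945*5.2 + 3.3
= -1.7043


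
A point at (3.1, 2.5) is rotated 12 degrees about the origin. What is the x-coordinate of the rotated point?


x' = x*cos(theta) - y*sin(theta)
cos(12 deg) = 0.9781, sin(12 deg) = 0.2079
x' = 3.1 * 0.9781 - 2.5 * 0.2079
= 3.0323 - 0.5198
= 2.5125


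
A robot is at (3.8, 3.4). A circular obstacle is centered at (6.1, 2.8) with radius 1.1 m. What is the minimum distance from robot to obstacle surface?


center_dist = sqrt((3.8-6.1)^2 + (3.4-2.8)^2)
= sqrt(5.29 + 0.36)
= 2.377
min_dist = center_dist - radius = 2.377 - 1.1 = 1.277 m


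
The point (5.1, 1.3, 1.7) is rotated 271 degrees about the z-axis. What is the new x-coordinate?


Rotation about z-axis: x' = x*cos(theta) - y*sin(theta)
= 5.1 * 0.0175 - 1.3 * -0.9998
= 1.3888


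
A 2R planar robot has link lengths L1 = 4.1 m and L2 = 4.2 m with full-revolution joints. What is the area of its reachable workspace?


r_max = L1 + L2 = 8.3 m
r_min = |L1 - L2| = 0.1 m
Area = pi*(r_max^2 - r_min^2)
= pi*(68.89 - 0.01)
= pi * 68.88
= 216.3929 m^2


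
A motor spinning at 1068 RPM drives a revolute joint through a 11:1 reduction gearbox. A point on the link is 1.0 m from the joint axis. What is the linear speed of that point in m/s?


omega_motor = 1068 * 2*pi/60 = 111.8407 rad/s
omega_joint = omega_motor / 11 = 10.1673 rad/s
v = omega_joint * r = 10.1673 * 1.0
= 10.1673 m/s


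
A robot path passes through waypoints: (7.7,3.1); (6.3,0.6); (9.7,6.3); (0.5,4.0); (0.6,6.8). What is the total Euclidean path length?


Segment lengths:
  seg1 = sqrt((-1.4)^2 + (-2.5)^2) = 2.8653
  seg2 = sqrt((3.4)^2 + (5.7)^2) = 6.637
  seg3 = sqrt((-9.2)^2 + (-2.3)^2) = 9.4831
  seg4 = sqrt((0.1)^2 + (2.8)^2) = 2.8018
Total = 21.7873


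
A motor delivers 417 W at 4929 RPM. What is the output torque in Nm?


omega = 4929 * 2*pi/60 = 516.1637 rad/s
tau = P / omega = 417 / 516.1637
= 0.8079 Nm


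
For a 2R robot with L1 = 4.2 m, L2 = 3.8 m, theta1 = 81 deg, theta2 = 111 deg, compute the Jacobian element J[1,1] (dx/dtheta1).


J[1,1] = -L1*sin(t1) - L2*sin(t1+t2)
= -4.2*sin(81) - 3.8*sin(192)
= -3.3582


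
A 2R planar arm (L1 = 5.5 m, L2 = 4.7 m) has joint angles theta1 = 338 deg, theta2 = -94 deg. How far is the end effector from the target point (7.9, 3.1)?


End effector via forward kinematics:
x = L1*cos(t1) + L2*cos(t1+t2) = 3.0392
y = L1*sin(t1) + L2*sin(t1+t2) = -6.2847
Distance to target:
d = sqrt((7.9 - 3.0392)^2 + (3.1 - -6.2847)^2)
= sqrt(23.6277 + 88.072)
= 10.5688 m


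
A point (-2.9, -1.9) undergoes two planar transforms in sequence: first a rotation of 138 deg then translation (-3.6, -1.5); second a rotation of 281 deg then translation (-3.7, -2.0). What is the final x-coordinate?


After transform 1:
x1 = cos(138)*-2.9 - sin(138)*-1.9 + -3.6 = -0.1735
y1 = sin(138)*-2.9 + cos(138)*-1.9 + -1.5 = -2.0285
After transform 2:
x2 = cos(281)*-0.1735 - sin(281)*-2.0285 + -3.7
= -5.7243


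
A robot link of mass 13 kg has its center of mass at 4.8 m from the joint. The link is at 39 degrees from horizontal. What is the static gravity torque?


tau = m*g*L*cos(angle)
= 13 * 9.81 * 4.8 * cos(39 deg)
= 13 * 9.81 * 4.8 * 0.7771
= 475.7252 Nm


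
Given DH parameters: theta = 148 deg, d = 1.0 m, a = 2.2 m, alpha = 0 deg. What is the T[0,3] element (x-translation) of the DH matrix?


T[0,3] = a * cos(theta)
= 2.2 * cos(148 deg)
= 2.2 * -0.848
= -1.8657


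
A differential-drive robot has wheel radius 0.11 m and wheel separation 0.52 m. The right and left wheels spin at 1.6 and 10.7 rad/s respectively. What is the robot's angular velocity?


vR = r*wR = 0.11*1.6 = 0.176 m/s
vL = r*wL = 0.11*10.7 = 1.177 m/s
v = (vR+vL)/2 = 0.6765 m/s
omega = (vR-vL)/L = -1.925 rad/s
angular velocity = -1.925 rad/s


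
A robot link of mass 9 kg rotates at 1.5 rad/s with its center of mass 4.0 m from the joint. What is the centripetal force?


F = m * omega^2 * r
= 9 * 1.5^2 * 4.0
= 9 * 2.25 * 4.0
= 81.0 N


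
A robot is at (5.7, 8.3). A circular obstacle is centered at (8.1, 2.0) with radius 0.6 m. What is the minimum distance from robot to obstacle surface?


center_dist = sqrt((5.7-8.1)^2 + (8.3-2.0)^2)
= sqrt(5.76 + 39.69)
= 6.7417
min_dist = center_dist - radius = 6.7417 - 0.6 = 6.1417 m


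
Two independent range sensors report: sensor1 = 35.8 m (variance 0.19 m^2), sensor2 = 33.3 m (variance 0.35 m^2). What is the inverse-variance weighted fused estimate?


w1 = (1/var1) / (1/var1 + 1/var2)
   = 5.2632 / (5.2632 + 2.8571) = 0.6481
w2 = 1 - w1 = 0.3519
fused = w1*s1 + w2*s2 = 23.2037 + 11.7167
= 34.9204 m


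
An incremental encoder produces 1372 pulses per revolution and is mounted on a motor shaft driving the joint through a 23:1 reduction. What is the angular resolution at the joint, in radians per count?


counts per rev = 1372
effective counts at joint = 1372 * 23 = 31556
resolution = 2*pi / 31556
= 1.9911e-04 rad/count


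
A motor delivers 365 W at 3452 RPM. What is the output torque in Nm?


omega = 3452 * 2*pi/60 = 361.4926 rad/s
tau = P / omega = 365 / 361.4926
= 1.0097 Nm


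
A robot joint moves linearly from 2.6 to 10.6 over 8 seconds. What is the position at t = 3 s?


s = t/T = 3/8 = 0.375
p(t) = p0 + (pf-p0)*s
= 2.6 + (10.6 - 2.6) * 0.375
= 5.6


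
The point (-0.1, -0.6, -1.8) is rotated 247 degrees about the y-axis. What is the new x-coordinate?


Rotation about y-axis: x' = x*cos(theta) + z*sin(theta)
= -0.1 * -0.3907 + -1.8 * -0.9205
= 1.696


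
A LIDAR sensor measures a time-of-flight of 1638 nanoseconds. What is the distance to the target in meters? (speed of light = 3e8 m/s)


tof = 1638 ns = 1.638e-06 s
dist = c * tof / 2
= 3e8 * 1.638e-06 / 2
= 245.7 m


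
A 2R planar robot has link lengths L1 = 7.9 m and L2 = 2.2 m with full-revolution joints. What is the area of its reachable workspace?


r_max = L1 + L2 = 10.1 m
r_min = |L1 - L2| = 5.7 m
Area = pi*(r_max^2 - r_min^2)
= pi*(102.01 - 32.49)
= pi * 69.52
= 218.4035 m^2


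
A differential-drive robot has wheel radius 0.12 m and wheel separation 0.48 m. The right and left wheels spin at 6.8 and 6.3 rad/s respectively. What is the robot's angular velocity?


vR = r*wR = 0.12*6.8 = 0.816 m/s
vL = r*wL = 0.12*6.3 = 0.756 m/s
v = (vR+vL)/2 = 0.786 m/s
omega = (vR-vL)/L = 0.125 rad/s
angular velocity = 0.125 rad/s


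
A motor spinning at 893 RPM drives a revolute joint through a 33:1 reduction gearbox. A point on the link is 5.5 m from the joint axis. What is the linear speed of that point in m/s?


omega_motor = 893 * 2*pi/60 = 93.5147 rad/s
omega_joint = omega_motor / 33 = 2.8338 rad/s
v = omega_joint * r = 2.8338 * 5.5
= 15.5858 m/s


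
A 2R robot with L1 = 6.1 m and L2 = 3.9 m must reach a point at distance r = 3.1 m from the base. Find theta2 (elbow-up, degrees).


cos(theta2) = (r^2 - L1^2 - L2^2) / (2*L1*L2)
cos(theta2) = (9.61 - 37.21 - 15.21) / 47.58
cos(theta2) = -0.899748
theta2 = 154.1249 degrees


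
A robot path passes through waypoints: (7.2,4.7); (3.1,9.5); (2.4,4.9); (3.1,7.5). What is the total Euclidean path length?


Segment lengths:
  seg1 = sqrt((-4.1)^2 + (4.8)^2) = 6.3127
  seg2 = sqrt((-0.7)^2 + (-4.6)^2) = 4.653
  seg3 = sqrt((0.7)^2 + (2.6)^2) = 2.6926
Total = 13.6582


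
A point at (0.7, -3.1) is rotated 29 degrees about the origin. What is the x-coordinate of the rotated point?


x' = x*cos(theta) - y*sin(theta)
cos(29 deg) = 0.8746, sin(29 deg) = 0.4848
x' = 0.7 * 0.8746 - -3.1 * 0.4848
= 0.6122 - -1.5029
= 2.1151


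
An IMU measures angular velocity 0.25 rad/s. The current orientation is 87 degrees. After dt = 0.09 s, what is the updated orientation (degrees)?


delta_theta = w * dt = 0.25 * 0.09 = 0.0225 rad
= 1.2892 deg
theta_new = 87 + 1.2892 = 88.2892 deg


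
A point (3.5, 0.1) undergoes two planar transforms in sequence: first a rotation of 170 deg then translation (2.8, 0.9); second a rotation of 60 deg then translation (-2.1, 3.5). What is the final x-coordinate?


After transform 1:
x1 = cos(170)*3.5 - sin(170)*0.1 + 2.8 = -0.6642
y1 = sin(170)*3.5 + cos(170)*0.1 + 0.9 = 1.4093
After transform 2:
x2 = cos(60)*-0.6642 - sin(60)*1.4093 + -2.1
= -3.6526


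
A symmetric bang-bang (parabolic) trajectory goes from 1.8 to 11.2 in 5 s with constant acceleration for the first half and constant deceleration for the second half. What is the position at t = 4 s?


Symmetric rest-to-rest: each phase covers (pf-p0)/2 in time T/2. 0.5*a*(T/2)^2 = (pf-p0)/2 => a = 4*(pf-p0)/T^2
a = 4*(11.2-1.8)/5^2 = 1.504
t = 4 is in the deceleration phase (t > T/2).
p = pf - 0.5*a*(T-t)^2 = 11.2 - 0.5*1.504*1^2
= 10.448


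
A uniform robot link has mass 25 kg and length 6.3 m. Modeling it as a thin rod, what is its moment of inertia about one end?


I = (1/3) * m * L^2
= (1/3) * 25 * 6.3^2
= 0.333333 * 25 * 39.69
= 330.75 kg*m^2


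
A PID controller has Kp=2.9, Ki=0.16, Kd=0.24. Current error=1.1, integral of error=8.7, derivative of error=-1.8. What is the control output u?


u = Kp*e + Ki*int(e) + Kd*de/dt
= 2.9*1.1 + 0.16*8.7 + 0.24*(-1.8)
= 3.19 + 1.392 + -0.432
= 4.15


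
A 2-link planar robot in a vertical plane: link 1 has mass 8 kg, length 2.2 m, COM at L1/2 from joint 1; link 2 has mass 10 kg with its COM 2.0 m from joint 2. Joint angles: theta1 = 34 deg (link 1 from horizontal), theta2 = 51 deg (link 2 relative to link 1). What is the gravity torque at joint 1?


Horizontal distance from joint 1 to link-1 COM:
  x_c1 = (L1/2)*cos(t1) = 1.1 * 0.829 = 0.9119 m
Horizontal distance from joint 1 to link-2 COM:
  x_c2 = L1*cos(t1) + Lc2*cos(t1+t2)
       = 2.2*0.829 + 2.0*0.0872 = 1.9982 m
tau1 = m1*g*x_c1 + m2*g*x_c2
     = 8*9.81*0.9119 + 10*9.81*1.9982
     = 71.5692 + 196.0228
     = 267.592 Nm


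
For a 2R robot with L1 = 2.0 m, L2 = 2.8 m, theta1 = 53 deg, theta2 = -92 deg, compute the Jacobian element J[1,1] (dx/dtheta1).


J[1,1] = -L1*sin(t1) - L2*sin(t1+t2)
= -2.0*sin(53) - 2.8*sin(-39)
= 0.1648


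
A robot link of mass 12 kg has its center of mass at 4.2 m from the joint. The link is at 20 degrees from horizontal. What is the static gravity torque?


tau = m*g*L*cos(angle)
= 12 * 9.81 * 4.2 * cos(20 deg)
= 12 * 9.81 * 4.2 * 0.9397
= 464.6066 Nm


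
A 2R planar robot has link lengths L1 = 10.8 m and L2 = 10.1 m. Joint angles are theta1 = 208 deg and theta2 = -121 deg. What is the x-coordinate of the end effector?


Convert angles to radians: theta1 = 3.6303, theta2 = -2.1118
x = L1*cos(theta1) + L2*cos(theta1+theta2)
x = -9.5358 + 0.5286
x = -9.0072


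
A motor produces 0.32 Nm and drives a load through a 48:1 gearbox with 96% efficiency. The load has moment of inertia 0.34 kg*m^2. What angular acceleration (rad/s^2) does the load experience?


tau_out = tau_motor * N * eta
= 0.32 * 48 * 0.96 = 14.7456 Nm
alpha = tau_out / I = 14.7456 / 0.34
= 43.3694 rad/s^2


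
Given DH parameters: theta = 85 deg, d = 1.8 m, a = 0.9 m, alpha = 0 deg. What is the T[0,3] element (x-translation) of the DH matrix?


T[0,3] = a * cos(theta)
= 0.9 * cos(85 deg)
= 0.9 * 0.0872
= 0.0784


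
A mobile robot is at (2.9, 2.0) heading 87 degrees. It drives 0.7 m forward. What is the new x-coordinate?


x_new = x0 + d*cos(theta)
= 2.9 + 0.7*cos(87)
= 2.9 + 0.0366
= 2.9366


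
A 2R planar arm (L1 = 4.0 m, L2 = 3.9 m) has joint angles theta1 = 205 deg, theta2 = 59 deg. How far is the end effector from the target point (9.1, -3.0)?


End effector via forward kinematics:
x = L1*cos(t1) + L2*cos(t1+t2) = -4.0329
y = L1*sin(t1) + L2*sin(t1+t2) = -5.5691
Distance to target:
d = sqrt((9.1 - -4.0329)^2 + (-3.0 - -5.5691)^2)
= sqrt(172.4729 + 6.6003)
= 13.3818 m


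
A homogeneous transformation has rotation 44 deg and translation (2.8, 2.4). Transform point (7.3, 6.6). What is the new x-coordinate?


x' = cos(theta)*px - sin(theta)*py + tx
= 0.7193*7.3 - 0.6947*6.6 + 2.8
= 3.4664


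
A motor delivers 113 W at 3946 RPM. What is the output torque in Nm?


omega = 3946 * 2*pi/60 = 413.2242 rad/s
tau = P / omega = 113 / 413.2242
= 0.2735 Nm


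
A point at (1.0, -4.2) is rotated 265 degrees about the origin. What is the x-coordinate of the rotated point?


x' = x*cos(theta) - y*sin(theta)
cos(265 deg) = -0.0872, sin(265 deg) = -0.9962
x' = 1.0 * -0.0872 - -4.2 * -0.9962
= -0.0872 - 4.184
= -4.2712


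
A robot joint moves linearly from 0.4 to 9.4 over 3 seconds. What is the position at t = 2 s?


s = t/T = 2/3 = 0.6667
p(t) = p0 + (pf-p0)*s
= 0.4 + (9.4 - 0.4) * 0.6667
= 6.4


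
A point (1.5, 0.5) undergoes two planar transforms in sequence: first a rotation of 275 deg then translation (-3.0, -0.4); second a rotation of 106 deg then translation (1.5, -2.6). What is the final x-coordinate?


After transform 1:
x1 = cos(275)*1.5 - sin(275)*0.5 + -3.0 = -2.3712
y1 = sin(275)*1.5 + cos(275)*0.5 + -0.4 = -1.8507
After transform 2:
x2 = cos(106)*-2.3712 - sin(106)*-1.8507 + 1.5
= 3.9326


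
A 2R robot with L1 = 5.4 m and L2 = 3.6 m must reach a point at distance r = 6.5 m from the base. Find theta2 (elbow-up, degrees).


cos(theta2) = (r^2 - L1^2 - L2^2) / (2*L1*L2)
cos(theta2) = (42.25 - 29.16 - 12.96) / 38.88
cos(theta2) = 0.003344
theta2 = 89.8084 degrees


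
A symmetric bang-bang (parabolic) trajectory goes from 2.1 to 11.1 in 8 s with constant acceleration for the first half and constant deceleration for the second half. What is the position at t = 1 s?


Symmetric rest-to-rest: each phase covers (pf-p0)/2 in time T/2. 0.5*a*(T/2)^2 = (pf-p0)/2 => a = 4*(pf-p0)/T^2
a = 4*(11.1-2.1)/8^2 = 0.5625
t = 1 is in the acceleration phase (t <= T/2).
p = p0 + 0.5*a*t^2 = 2.1 + 0.5*0.5625*1^2
= 2.3813


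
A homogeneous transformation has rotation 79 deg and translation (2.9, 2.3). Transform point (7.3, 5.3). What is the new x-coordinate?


x' = cos(theta)*px - sin(theta)*py + tx
= 0.1908*7.3 - 0.9816*5.3 + 2.9
= -0.9097


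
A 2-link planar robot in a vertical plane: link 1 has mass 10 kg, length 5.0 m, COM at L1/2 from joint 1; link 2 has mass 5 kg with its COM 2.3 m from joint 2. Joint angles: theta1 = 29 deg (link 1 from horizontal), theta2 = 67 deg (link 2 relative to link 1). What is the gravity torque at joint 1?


Horizontal distance from joint 1 to link-1 COM:
  x_c1 = (L1/2)*cos(t1) = 2.5 * 0.8746 = 2.1865 m
Horizontal distance from joint 1 to link-2 COM:
  x_c2 = L1*cos(t1) + Lc2*cos(t1+t2)
       = 5.0*0.8746 + 2.3*-0.1045 = 4.1327 m
tau1 = m1*g*x_c1 + m2*g*x_c2
     = 10*9.81*2.1865 + 5*9.81*4.1327
     = 214.5005 + 202.7081
     = 417.2086 Nm


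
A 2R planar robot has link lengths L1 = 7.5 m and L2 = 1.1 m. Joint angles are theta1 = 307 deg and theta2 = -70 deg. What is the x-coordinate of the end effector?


Convert angles to radians: theta1 = 5.3582, theta2 = -1.2217
x = L1*cos(theta1) + L2*cos(theta1+theta2)
x = 4.5136 + -0.5991
x = 3.9145


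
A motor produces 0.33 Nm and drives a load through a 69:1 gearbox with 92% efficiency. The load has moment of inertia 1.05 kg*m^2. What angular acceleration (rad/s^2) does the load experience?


tau_out = tau_motor * N * eta
= 0.33 * 69 * 0.92 = 20.9484 Nm
alpha = tau_out / I = 20.9484 / 1.05
= 19.9509 rad/s^2


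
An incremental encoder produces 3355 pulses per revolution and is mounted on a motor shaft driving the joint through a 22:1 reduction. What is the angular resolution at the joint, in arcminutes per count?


counts per rev = 3355
effective counts at joint = 3355 * 22 = 73810
resolution = 360*60 / 73810
= 0.2926 arcmin/count


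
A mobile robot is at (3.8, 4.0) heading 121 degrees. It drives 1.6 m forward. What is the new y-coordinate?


y_new = y0 + d*sin(theta)
= 4.0 + 1.6*sin(121)
= 4.0 + 1.3715
= 5.3715


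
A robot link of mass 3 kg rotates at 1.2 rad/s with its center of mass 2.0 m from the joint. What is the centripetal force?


F = m * omega^2 * r
= 3 * 1.2^2 * 2.0
= 3 * 1.44 * 2.0
= 8.64 N


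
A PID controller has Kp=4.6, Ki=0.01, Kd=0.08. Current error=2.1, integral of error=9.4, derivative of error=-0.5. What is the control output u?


u = Kp*e + Ki*int(e) + Kd*de/dt
= 4.6*2.1 + 0.01*9.4 + 0.08*(-0.5)
= 9.66 + 0.094 + -0.04
= 9.714


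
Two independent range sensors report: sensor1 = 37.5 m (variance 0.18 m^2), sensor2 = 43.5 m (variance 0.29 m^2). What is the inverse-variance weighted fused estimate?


w1 = (1/var1) / (1/var1 + 1/var2)
   = 5.5556 / (5.5556 + 3.4483) = 0.617
w2 = 1 - w1 = 0.383
fused = w1*s1 + w2*s2 = 23.1383 + 16.6596
= 39.7979 m


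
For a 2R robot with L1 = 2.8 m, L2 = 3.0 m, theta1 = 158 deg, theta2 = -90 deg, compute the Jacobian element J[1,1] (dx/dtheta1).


J[1,1] = -L1*sin(t1) - L2*sin(t1+t2)
= -2.8*sin(158) - 3.0*sin(68)
= -3.8305


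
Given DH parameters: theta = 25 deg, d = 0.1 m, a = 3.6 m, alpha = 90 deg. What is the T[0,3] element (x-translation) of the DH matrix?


T[0,3] = a * cos(theta)
= 3.6 * cos(25 deg)
= 3.6 * 0.9063
= 3.2627


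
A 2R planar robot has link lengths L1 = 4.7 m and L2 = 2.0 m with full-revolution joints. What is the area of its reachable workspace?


r_max = L1 + L2 = 6.7 m
r_min = |L1 - L2| = 2.7 m
Area = pi*(r_max^2 - r_min^2)
= pi*(44.89 - 7.29)
= pi * 37.6
= 118.1239 m^2


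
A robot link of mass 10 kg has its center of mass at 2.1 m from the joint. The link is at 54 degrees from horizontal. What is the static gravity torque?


tau = m*g*L*cos(angle)
= 10 * 9.81 * 2.1 * cos(54 deg)
= 10 * 9.81 * 2.1 * 0.5878
= 121.0896 Nm


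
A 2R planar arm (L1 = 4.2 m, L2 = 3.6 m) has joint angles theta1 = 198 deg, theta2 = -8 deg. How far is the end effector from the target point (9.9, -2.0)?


End effector via forward kinematics:
x = L1*cos(t1) + L2*cos(t1+t2) = -7.5397
y = L1*sin(t1) + L2*sin(t1+t2) = -1.923
Distance to target:
d = sqrt((9.9 - -7.5397)^2 + (-2.0 - -1.923)^2)
= sqrt(304.1447 + 0.0059)
= 17.4399 m


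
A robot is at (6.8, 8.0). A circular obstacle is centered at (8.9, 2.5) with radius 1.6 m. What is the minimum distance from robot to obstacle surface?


center_dist = sqrt((6.8-8.9)^2 + (8.0-2.5)^2)
= sqrt(4.41 + 30.25)
= 5.8873
min_dist = center_dist - radius = 5.8873 - 1.6 = 4.2873 m


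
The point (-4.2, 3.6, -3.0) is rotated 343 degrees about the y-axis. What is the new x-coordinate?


Rotation about y-axis: x' = x*cos(theta) + z*sin(theta)
= -4.2 * 0.9563 + -3.0 * -0.2924
= -3.1394


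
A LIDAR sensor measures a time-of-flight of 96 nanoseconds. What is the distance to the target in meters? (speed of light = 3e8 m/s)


tof = 96 ns = 9.6e-08 s
dist = c * tof / 2
= 3e8 * 9.6e-08 / 2
= 14.4 m


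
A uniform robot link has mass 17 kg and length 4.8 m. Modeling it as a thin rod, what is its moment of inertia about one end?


I = (1/3) * m * L^2
= (1/3) * 17 * 4.8^2
= 0.333333 * 17 * 23.04
= 130.56 kg*m^2


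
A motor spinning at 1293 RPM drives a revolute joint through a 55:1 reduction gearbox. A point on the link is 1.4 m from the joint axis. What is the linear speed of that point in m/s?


omega_motor = 1293 * 2*pi/60 = 135.4026 rad/s
omega_joint = omega_motor / 55 = 2.4619 rad/s
v = omega_joint * r = 2.4619 * 1.4
= 3.4466 m/s


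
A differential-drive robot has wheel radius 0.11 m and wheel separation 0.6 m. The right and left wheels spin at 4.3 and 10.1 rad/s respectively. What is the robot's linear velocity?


vR = r*wR = 0.11*4.3 = 0.473 m/s
vL = r*wL = 0.11*10.1 = 1.111 m/s
v = (vR+vL)/2 = 0.792 m/s
omega = (vR-vL)/L = -1.0633 rad/s
linear velocity = 0.792 m/s


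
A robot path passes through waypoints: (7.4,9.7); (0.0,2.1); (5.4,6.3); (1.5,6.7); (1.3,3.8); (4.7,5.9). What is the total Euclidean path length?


Segment lengths:
  seg1 = sqrt((-7.4)^2 + (-7.6)^2) = 10.6075
  seg2 = sqrt((5.4)^2 + (4.2)^2) = 6.8411
  seg3 = sqrt((-3.9)^2 + (0.4)^2) = 3.9205
  seg4 = sqrt((-0.2)^2 + (-2.9)^2) = 2.9069
  seg5 = sqrt((3.4)^2 + (2.1)^2) = 3.9962
Total = 28.2722


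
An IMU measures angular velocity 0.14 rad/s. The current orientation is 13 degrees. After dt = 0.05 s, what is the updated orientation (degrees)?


delta_theta = w * dt = 0.14 * 0.05 = 0.007 rad
= 0.4011 deg
theta_new = 13 + 0.4011 = 13.4011 deg


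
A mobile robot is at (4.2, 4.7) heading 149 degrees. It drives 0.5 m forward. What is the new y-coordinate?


y_new = y0 + d*sin(theta)
= 4.7 + 0.5*sin(149)
= 4.7 + 0.2575
= 4.9575


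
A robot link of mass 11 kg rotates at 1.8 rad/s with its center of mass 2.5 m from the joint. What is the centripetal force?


F = m * omega^2 * r
= 11 * 1.8^2 * 2.5
= 11 * 3.24 * 2.5
= 89.1 N


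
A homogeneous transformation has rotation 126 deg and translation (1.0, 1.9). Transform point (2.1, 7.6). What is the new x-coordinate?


x' = cos(theta)*px - sin(theta)*py + tx
= -0.5878*2.1 - 0.809*7.6 + 1.0
= -6.3829


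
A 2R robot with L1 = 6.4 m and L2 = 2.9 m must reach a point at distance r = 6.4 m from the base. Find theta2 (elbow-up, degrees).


cos(theta2) = (r^2 - L1^2 - L2^2) / (2*L1*L2)
cos(theta2) = (40.96 - 40.96 - 8.41) / 37.12
cos(theta2) = -0.226563
theta2 = 103.0948 degrees


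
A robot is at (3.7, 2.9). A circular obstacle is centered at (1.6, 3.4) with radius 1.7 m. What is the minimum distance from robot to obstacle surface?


center_dist = sqrt((3.7-1.6)^2 + (2.9-3.4)^2)
= sqrt(4.41 + 0.25)
= 2.1587
min_dist = center_dist - radius = 2.1587 - 1.7 = 0.4587 m


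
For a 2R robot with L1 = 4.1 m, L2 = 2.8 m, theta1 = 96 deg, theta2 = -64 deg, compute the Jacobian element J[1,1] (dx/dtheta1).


J[1,1] = -L1*sin(t1) - L2*sin(t1+t2)
= -4.1*sin(96) - 2.8*sin(32)
= -5.5613


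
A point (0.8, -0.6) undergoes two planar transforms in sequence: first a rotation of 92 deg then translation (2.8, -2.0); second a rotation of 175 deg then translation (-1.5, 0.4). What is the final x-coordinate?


After transform 1:
x1 = cos(92)*0.8 - sin(92)*-0.6 + 2.8 = 3.3717
y1 = sin(92)*0.8 + cos(92)*-0.6 + -2.0 = -1.1795
After transform 2:
x2 = cos(175)*3.3717 - sin(175)*-1.1795 + -1.5
= -4.7561


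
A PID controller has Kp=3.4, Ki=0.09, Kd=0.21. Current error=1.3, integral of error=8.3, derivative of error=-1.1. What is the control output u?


u = Kp*e + Ki*int(e) + Kd*de/dt
= 3.4*1.3 + 0.09*8.3 + 0.21*(-1.1)
= 4.42 + 0.747 + -0.231
= 4.936


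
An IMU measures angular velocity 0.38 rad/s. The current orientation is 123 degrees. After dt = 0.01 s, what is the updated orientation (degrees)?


delta_theta = w * dt = 0.38 * 0.01 = 0.0038 rad
= 0.2177 deg
theta_new = 123 + 0.2177 = 123.2177 deg


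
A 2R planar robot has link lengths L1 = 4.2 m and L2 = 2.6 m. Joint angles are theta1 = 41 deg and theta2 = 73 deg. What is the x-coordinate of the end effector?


Convert angles to radians: theta1 = 0.7156, theta2 = 1.2741
x = L1*cos(theta1) + L2*cos(theta1+theta2)
x = 3.1698 + -1.0575
x = 2.1123


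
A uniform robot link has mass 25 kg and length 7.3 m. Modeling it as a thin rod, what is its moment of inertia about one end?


I = (1/3) * m * L^2
= (1/3) * 25 * 7.3^2
= 0.333333 * 25 * 53.29
= 444.0833 kg*m^2


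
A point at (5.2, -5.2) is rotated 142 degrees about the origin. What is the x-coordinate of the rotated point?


x' = x*cos(theta) - y*sin(theta)
cos(142 deg) = -0.788, sin(142 deg) = 0.6157
x' = 5.2 * -0.788 - -5.2 * 0.6157
= -4.0977 - -3.2014
= -0.8962


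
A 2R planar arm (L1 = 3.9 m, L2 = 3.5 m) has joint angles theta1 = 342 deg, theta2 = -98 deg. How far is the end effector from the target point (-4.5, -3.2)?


End effector via forward kinematics:
x = L1*cos(t1) + L2*cos(t1+t2) = 2.1748
y = L1*sin(t1) + L2*sin(t1+t2) = -4.3509
Distance to target:
d = sqrt((-4.5 - 2.1748)^2 + (-3.2 - -4.3509)^2)
= sqrt(44.5532 + 1.3247)
= 6.7733 m


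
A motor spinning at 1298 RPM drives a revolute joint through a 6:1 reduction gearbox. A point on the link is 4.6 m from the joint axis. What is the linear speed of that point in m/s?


omega_motor = 1298 * 2*pi/60 = 135.9262 rad/s
omega_joint = omega_motor / 6 = 22.6544 rad/s
v = omega_joint * r = 22.6544 * 4.6
= 104.2101 m/s


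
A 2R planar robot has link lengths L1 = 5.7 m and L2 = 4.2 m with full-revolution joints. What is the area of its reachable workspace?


r_max = L1 + L2 = 9.9 m
r_min = |L1 - L2| = 1.5 m
Area = pi*(r_max^2 - r_min^2)
= pi*(98.01 - 2.25)
= pi * 95.76
= 300.8389 m^2


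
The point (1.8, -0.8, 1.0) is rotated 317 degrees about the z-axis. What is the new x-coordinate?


Rotation about z-axis: x' = x*cos(theta) - y*sin(theta)
= 1.8 * 0.7314 - -0.8 * -0.682
= 0.7708


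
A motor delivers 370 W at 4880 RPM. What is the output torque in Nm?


omega = 4880 * 2*pi/60 = 511.0324 rad/s
tau = P / omega = 370 / 511.0324
= 0.724 Nm


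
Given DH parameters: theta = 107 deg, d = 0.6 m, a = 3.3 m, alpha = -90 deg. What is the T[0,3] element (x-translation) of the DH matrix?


T[0,3] = a * cos(theta)
= 3.3 * cos(107 deg)
= 3.3 * -0.2924
= -0.9648


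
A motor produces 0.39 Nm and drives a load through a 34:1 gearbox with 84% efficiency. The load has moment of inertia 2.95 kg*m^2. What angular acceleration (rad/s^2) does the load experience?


tau_out = tau_motor * N * eta
= 0.39 * 34 * 0.84 = 11.1384 Nm
alpha = tau_out / I = 11.1384 / 2.95
= 3.7757 rad/s^2


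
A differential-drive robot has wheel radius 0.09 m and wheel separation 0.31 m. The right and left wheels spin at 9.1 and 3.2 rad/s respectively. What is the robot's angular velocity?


vR = r*wR = 0.09*9.1 = 0.819 m/s
vL = r*wL = 0.09*3.2 = 0.288 m/s
v = (vR+vL)/2 = 0.5535 m/s
omega = (vR-vL)/L = 1.7129 rad/s
angular velocity = 1.7129 rad/s


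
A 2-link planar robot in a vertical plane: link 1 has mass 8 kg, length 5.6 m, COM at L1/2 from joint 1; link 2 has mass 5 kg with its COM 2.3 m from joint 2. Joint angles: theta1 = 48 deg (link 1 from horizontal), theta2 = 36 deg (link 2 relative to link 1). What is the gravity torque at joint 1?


Horizontal distance from joint 1 to link-1 COM:
  x_c1 = (L1/2)*cos(t1) = 2.8 * 0.6691 = 1.8736 m
Horizontal distance from joint 1 to link-2 COM:
  x_c2 = L1*cos(t1) + Lc2*cos(t1+t2)
       = 5.6*0.6691 + 2.3*0.1045 = 3.9875 m
tau1 = m1*g*x_c1 + m2*g*x_c2
     = 8*9.81*1.8736 + 5*9.81*3.9875
     = 147.0374 + 195.5892
     = 342.6266 Nm


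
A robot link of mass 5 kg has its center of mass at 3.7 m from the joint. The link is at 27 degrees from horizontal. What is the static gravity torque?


tau = m*g*L*cos(angle)
= 5 * 9.81 * 3.7 * cos(27 deg)
= 5 * 9.81 * 3.7 * 0.891
= 161.7043 Nm


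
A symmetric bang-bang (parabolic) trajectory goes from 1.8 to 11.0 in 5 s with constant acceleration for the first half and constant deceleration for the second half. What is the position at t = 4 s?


Symmetric rest-to-rest: each phase covers (pf-p0)/2 in time T/2. 0.5*a*(T/2)^2 = (pf-p0)/2 => a = 4*(pf-p0)/T^2
a = 4*(11.0-1.8)/5^2 = 1.472
t = 4 is in the deceleration phase (t > T/2).
p = pf - 0.5*a*(T-t)^2 = 11.0 - 0.5*1.472*1^2
= 10.264


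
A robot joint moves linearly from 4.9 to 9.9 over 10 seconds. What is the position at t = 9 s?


s = t/T = 9/10 = 0.9
p(t) = p0 + (pf-p0)*s
= 4.9 + (9.9 - 4.9) * 0.9
= 9.4


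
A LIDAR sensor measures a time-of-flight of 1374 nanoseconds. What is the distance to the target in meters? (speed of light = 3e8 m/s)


tof = 1374 ns = 1.374e-06 s
dist = c * tof / 2
= 3e8 * 1.374e-06 / 2
= 206.1 m


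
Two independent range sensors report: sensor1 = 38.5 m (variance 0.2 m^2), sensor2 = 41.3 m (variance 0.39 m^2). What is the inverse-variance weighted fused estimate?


w1 = (1/var1) / (1/var1 + 1/var2)
   = 5.0 / (5.0 + 2.5641) = 0.661
w2 = 1 - w1 = 0.339
fused = w1*s1 + w2*s2 = 25.4492 + 14.0
= 39.4492 m


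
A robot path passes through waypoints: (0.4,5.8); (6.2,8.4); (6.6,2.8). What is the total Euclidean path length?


Segment lengths:
  seg1 = sqrt((5.8)^2 + (2.6)^2) = 6.3561
  seg2 = sqrt((0.4)^2 + (-5.6)^2) = 5.6143
Total = 11.9704


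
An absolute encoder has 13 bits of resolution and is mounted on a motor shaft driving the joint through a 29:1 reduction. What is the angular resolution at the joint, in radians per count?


counts = 2^13 = 8192
effective counts at joint = 8192 * 29 = 237568
resolution = 2*pi / 237568
= 2.6448e-05 rad/count


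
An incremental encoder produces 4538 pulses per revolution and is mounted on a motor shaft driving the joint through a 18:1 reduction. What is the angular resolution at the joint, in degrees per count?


counts per rev = 4538
effective counts at joint = 4538 * 18 = 81684
resolution = 360 / 81684
= 0.0044 deg/count


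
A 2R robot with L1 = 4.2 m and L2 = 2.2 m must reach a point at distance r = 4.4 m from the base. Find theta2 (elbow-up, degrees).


cos(theta2) = (r^2 - L1^2 - L2^2) / (2*L1*L2)
cos(theta2) = (19.36 - 17.64 - 4.84) / 18.48
cos(theta2) = -0.168831
theta2 = 99.7199 degrees


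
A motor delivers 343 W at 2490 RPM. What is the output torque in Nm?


omega = 2490 * 2*pi/60 = 260.7522 rad/s
tau = P / omega = 343 / 260.7522
= 1.3154 Nm
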